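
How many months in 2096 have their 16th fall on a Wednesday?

1

Check the 16th of each month of 2096: Jan 16: Mon, Feb 16: Thu, Mar 16: Fri, Apr 16: Mon, May 16: Wed, Jun 16: Sat, Jul 16: Mon, Aug 16: Thu, Sep 16: Sun, Oct 16: Tue, Nov 16: Fri, Dec 16: Sun.
Wednesday occurs in May — 1 month.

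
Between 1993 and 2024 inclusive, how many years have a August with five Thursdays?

14

August has 31 days; it has five Thursdays when Thursday falls among the first (month-length − 28) days — i.e. when August 1 is one of Thursday/Wednesday/Tuesday.
August 1 by year: 1993:Sun 1994:Mon 1995:Tue✓ 1996:Thu✓ 1997:Fri 1998:Sat 1999:Sun 2000:Tue✓ 2001:Wed✓ 2002:Thu✓ 2003:Fri 2004:Sun 2005:Mon 2006:Tue✓ 2007:Wed✓ 2008:Fri 2009:Sat 2010:Sun 2011:Mon 2012:Wed✓ 2013:Thu✓ 2014:Fri 2015:Sat 2016:Mon 2017:Tue✓ 2018:Wed✓ 2019:Thu✓ 2020:Sat 2021:Sun 2022:Mon 2023:Tue✓ 2024:Thu✓
Years with five Thursdays: 1995, 1996, 2000, 2001, 2002, 2006, 2007, 2012, 2013, 2017, 2018, 2019, 2023, 2024 → 14.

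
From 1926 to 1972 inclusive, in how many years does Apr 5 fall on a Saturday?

Track Apr 5's weekday year by year (advancing +1, or +2 across a Feb 29):
  1926: Mon  1927: Tue (+1)  1928: Thu (+2)  1929: Fri (+1)  1930: Sat (+1) ✓
  1931: Sun (+1)  1932: Tue (+2)  1933: Wed (+1)  1934: Thu (+1)  1935: Fri (+1)
  1936: Sun (+2)  1937: Mon (+1)  1938: Tue (+1)  1939: Wed (+1)  … (19 more years) …
  1959: Sun (+1)  1960: Tue (+2)  1961: Wed (+1)  1962: Thu (+1)  1963: Fri (+1)
  1964: Sun (+2)  1965: Mon (+1)  1966: Tue (+1)  1967: Wed (+1)  1968: Fri (+2)
  1969: Sat (+1) ✓  1970: Sun (+1)  1971: Mon (+1)  1972: Wed (+2)
Saturday years: 1930, 1941, 1947, 1952, 1958, 1969 — 6 in total.

6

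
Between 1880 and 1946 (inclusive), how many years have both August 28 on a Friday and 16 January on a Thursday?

3

Check each year's weekday for August 28 and 16 January:
  1880: Sat/Fri  1881: Sun/Sun  1882: Mon/Mon  1883: Tue/Tue  1884: Thu/Wed  1885: Fri/Fri  1886: Sat/Sat  1887: Sun/Sun  1888: Tue/Mon  1889: Wed/Wed  1890: Thu/Thu  1891: Fri/Fri  1892: Sun/Sat  1893: Mon/Mon  …(39 more)…  1933: Mon/Mon  1934: Tue/Tue  1935: Wed/Wed  1936: Fri/Thu ✓  1937: Sat/Sat  1938: Sun/Sun  1939: Mon/Mon  1940: Wed/Tue  1941: Thu/Thu  1942: Fri/Fri  1943: Sat/Sat  1944: Mon/Sun  1945: Tue/Tue  1946: Wed/Wed
Both conditions hold in: 1896, 1908, 1936 — 3.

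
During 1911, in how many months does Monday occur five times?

A month of length L has five Mondays iff its first Monday is on day ≤ L−28 (so day 1–3 in a 31-day month, 1–2 in a 30-day month, day 1 in a leap February).
Checking each month of 1911: Jan starts Sun (31d) ✓; Feb starts Wed (28d); Mar starts Wed (31d); Apr starts Sat (30d); May starts Mon (31d) ✓; Jun starts Thu (30d); Jul starts Sat (31d) ✓; Aug starts Tue (31d); Sep starts Fri (30d); Oct starts Sun (31d) ✓; Nov starts Wed (30d); Dec starts Fri (31d).
Five-Monday months: January, May, July, October → 4.

4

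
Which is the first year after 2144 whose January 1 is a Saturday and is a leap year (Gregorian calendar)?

2152

Jan 1 advances by 2 weekdays after a leap year and by 1 after a common year.
2144: Jan 1 is Wednesday (leap).
2145: Friday
2146: Saturday
2147: Sunday
2148: Monday (leap)
2149: Wednesday
2150: Thursday
2151: Friday
2152: Saturday (leap)
2152 begins on a Saturday and is a leap year.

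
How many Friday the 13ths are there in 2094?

1

Check the 13th of each month of 2094: Jan 13: Wed, Feb 13: Sat, Mar 13: Sat, Apr 13: Tue, May 13: Thu, Jun 13: Sun, Jul 13: Tue, Aug 13: Fri, Sep 13: Mon, Oct 13: Wed, Nov 13: Sat, Dec 13: Mon.
Friday occurs in August — 1 month.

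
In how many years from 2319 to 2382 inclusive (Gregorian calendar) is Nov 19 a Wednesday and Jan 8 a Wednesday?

Check each year's weekday for Nov 19 and Jan 8:
  2319: Wed/Wed ✓  2320: Fri/Thu  2321: Sat/Sat  2322: Sun/Sun  2323: Mon/Mon  2324: Wed/Tue  2325: Thu/Thu  2326: Fri/Fri  2327: Sat/Sat  2328: Mon/Sun  2329: Tue/Tue  2330: Wed/Wed ✓  2331: Thu/Thu  2332: Sat/Fri  …(36 more)…  2369: Wed/Wed ✓  2370: Thu/Thu  2371: Fri/Fri  2372: Sun/Sat  2373: Mon/Mon  2374: Tue/Tue  2375: Wed/Wed ✓  2376: Fri/Thu  2377: Sat/Sat  2378: Sun/Sun  2379: Mon/Mon  2380: Wed/Tue  2381: Thu/Thu  2382: Fri/Fri
Both conditions hold in: 2319, 2330, 2341, 2347, 2358, 2369, 2375 — 7.

7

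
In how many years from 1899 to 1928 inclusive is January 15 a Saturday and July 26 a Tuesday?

3

Check each year's weekday for January 15 and July 26:
  1899: Sun/Wed  1900: Mon/Thu  1901: Tue/Fri  1902: Wed/Sat  1903: Thu/Sun  1904: Fri/Tue  1905: Sun/Wed  1906: Mon/Thu  1907: Tue/Fri  1908: Wed/Sun  1909: Fri/Mon  1910: Sat/Tue ✓  1911: Sun/Wed  1912: Mon/Fri  1913: Wed/Sat  1914: Thu/Sun  1915: Fri/Mon  1916: Sat/Wed  1917: Mon/Thu  1918: Tue/Fri  1919: Wed/Sat  1920: Thu/Mon  1921: Sat/Tue ✓  1922: Sun/Wed  1923: Mon/Thu  1924: Tue/Sat  1925: Thu/Sun  1926: Fri/Mon  1927: Sat/Tue ✓  1928: Sun/Thu
Both conditions hold in: 1910, 1921, 1927 — 3.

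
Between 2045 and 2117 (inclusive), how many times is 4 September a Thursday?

10

Track 4 September's weekday year by year (advancing +1, or +2 across a Feb 29):
  2045: Mon  2046: Tue (+1)  2047: Wed (+1)  2048: Fri (+2)  2049: Sat (+1)
  2050: Sun (+1)  2051: Mon (+1)  2052: Wed (+2)  2053: Thu (+1) ✓  2054: Fri (+1)
  2055: Sat (+1)  2056: Mon (+2)  2057: Tue (+1)  2058: Wed (+1)  … (45 more years) …
  2104: Thu (+2) ✓  2105: Fri (+1)  2106: Sat (+1)  2107: Sun (+1)  2108: Tue (+2)
  2109: Wed (+1)  2110: Thu (+1) ✓  2111: Fri (+1)  2112: Sun (+2)  2113: Mon (+1)
  2114: Tue (+1)  2115: Wed (+1)  2116: Fri (+2)  2117: Sat (+1)
Thursday years: 2053, 2059, 2064, 2070, 2081, 2087, 2092, 2098, 2104, 2110 — 10 in total.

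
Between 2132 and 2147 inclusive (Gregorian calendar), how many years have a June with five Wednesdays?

June has 30 days; it has five Wednesdays when Wednesday falls among the first (month-length − 28) days — i.e. when June 1 is one of Wednesday/Tuesday.
June 1 by year: 2132:Sun 2133:Mon 2134:Tue✓ 2135:Wed✓ 2136:Fri 2137:Sat 2138:Sun 2139:Mon 2140:Wed✓ 2141:Thu 2142:Fri 2143:Sat 2144:Mon 2145:Tue✓ 2146:Wed✓ 2147:Thu
Years with five Wednesdays: 2134, 2135, 2140, 2145, 2146 → 5.

5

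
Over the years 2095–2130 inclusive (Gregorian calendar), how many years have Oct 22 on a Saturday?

Track Oct 22's weekday year by year (advancing +1, or +2 across a Feb 29):
  2095: Sat ✓  2096: Mon (+2)  2097: Tue (+1)  2098: Wed (+1)  2099: Thu (+1)
  2100: Fri (+1)  2101: Sat (+1) ✓  2102: Sun (+1)  2103: Mon (+1)  2104: Wed (+2)
  2105: Thu (+1)  2106: Fri (+1)  2107: Sat (+1) ✓  2108: Mon (+2)  … (8 more years) …
  2117: Fri (+1)  2118: Sat (+1) ✓  2119: Sun (+1)  2120: Tue (+2)  2121: Wed (+1)
  2122: Thu (+1)  2123: Fri (+1)  2124: Sun (+2)  2125: Mon (+1)  2126: Tue (+1)
  2127: Wed (+1)  2128: Fri (+2)  2129: Sat (+1) ✓  2130: Sun (+1)
Saturday years: 2095, 2101, 2107, 2112, 2118, 2129 — 6 in total.

6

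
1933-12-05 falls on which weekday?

January 1, 1933 is a Sunday.
December 5 is day 339 of the year, i.e. 338 days after Jan 1.
338 mod 7 = 2, so advance 2 weekdays from Sunday: Tuesday.

Tuesday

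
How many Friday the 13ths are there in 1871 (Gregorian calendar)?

Check the 13th of each month of 1871: Jan 13: Fri, Feb 13: Mon, Mar 13: Mon, Apr 13: Thu, May 13: Sat, Jun 13: Tue, Jul 13: Thu, Aug 13: Sun, Sep 13: Wed, Oct 13: Fri, Nov 13: Mon, Dec 13: Wed.
Friday occurs in January, October — 2 months.

2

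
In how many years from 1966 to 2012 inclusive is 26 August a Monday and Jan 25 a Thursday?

2

Check each year's weekday for 26 August and Jan 25:
  1966: Fri/Tue  1967: Sat/Wed  1968: Mon/Thu ✓  1969: Tue/Sat  1970: Wed/Sun  1971: Thu/Mon  1972: Sat/Tue  1973: Sun/Thu  1974: Mon/Fri  1975: Tue/Sat  1976: Thu/Sun  1977: Fri/Tue  1978: Sat/Wed  1979: Sun/Thu  …(19 more)…  1999: Thu/Mon  2000: Sat/Tue  2001: Sun/Thu  2002: Mon/Fri  2003: Tue/Sat  2004: Thu/Sun  2005: Fri/Tue  2006: Sat/Wed  2007: Sun/Thu  2008: Tue/Fri  2009: Wed/Sun  2010: Thu/Mon  2011: Fri/Tue  2012: Sun/Wed
Both conditions hold in: 1968, 1996 — 2.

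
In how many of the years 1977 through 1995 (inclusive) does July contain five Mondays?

July has 31 days; it has five Mondays when Monday falls among the first (month-length − 28) days — i.e. when July 1 is one of Monday/Sunday/Saturday.
July 1 by year: 1977:Fri 1978:Sat✓ 1979:Sun✓ 1980:Tue 1981:Wed 1982:Thu 1983:Fri 1984:Sun✓ 1985:Mon✓ 1986:Tue 1987:Wed 1988:Fri 1989:Sat✓ 1990:Sun✓ 1991:Mon✓ 1992:Wed 1993:Thu 1994:Fri 1995:Sat✓
Years with five Mondays: 1978, 1979, 1984, 1985, 1989, 1990, 1991, 1995 → 8.

8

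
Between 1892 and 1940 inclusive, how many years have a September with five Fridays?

16

September has 30 days; it has five Fridays when Friday falls among the first (month-length − 28) days — i.e. when September 1 is one of Friday/Thursday.
September 1 by year: 1892:Thu✓ 1893:Fri✓ 1894:Sat 1895:Sun 1896:Tue 1897:Wed 1898:Thu✓ 1899:Fri✓ 1900:Sat 1901:Sun 1902:Mon 1903:Tue 1904:Thu✓ 1905:Fri✓ 1906:Sat …(19 more)… 1926:Wed 1927:Thu✓ 1928:Sat 1929:Sun 1930:Mon 1931:Tue 1932:Thu✓ 1933:Fri✓ 1934:Sat 1935:Sun 1936:Tue 1937:Wed 1938:Thu✓ 1939:Fri✓ 1940:Sun
Years with five Fridays: 1892, 1893, 1898, 1899, 1904, 1905, 1910, 1911, 1916, 1921, 1922, 1927, 1932, 1933, 1938, 1939 → 16.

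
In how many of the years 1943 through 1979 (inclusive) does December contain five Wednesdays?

15

December has 31 days; it has five Wednesdays when Wednesday falls among the first (month-length − 28) days — i.e. when December 1 is one of Wednesday/Tuesday/Monday.
December 1 by year: 1943:Wed✓ 1944:Fri 1945:Sat 1946:Sun 1947:Mon✓ 1948:Wed✓ 1949:Thu 1950:Fri 1951:Sat 1952:Mon✓ 1953:Tue✓ 1954:Wed✓ 1955:Thu 1956:Sat 1957:Sun …(7 more)… 1965:Wed✓ 1966:Thu 1967:Fri 1968:Sun 1969:Mon✓ 1970:Tue✓ 1971:Wed✓ 1972:Fri 1973:Sat 1974:Sun 1975:Mon✓ 1976:Wed✓ 1977:Thu 1978:Fri 1979:Sat
Years with five Wednesdays: 1943, 1947, 1948, 1952, 1953, 1954, 1958, 1959, 1964, 1965, 1969, 1970, 1971, 1975, 1976 → 15.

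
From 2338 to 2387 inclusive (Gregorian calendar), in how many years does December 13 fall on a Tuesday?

7

Track December 13's weekday year by year (advancing +1, or +2 across a Feb 29):
  2338: Tue ✓  2339: Wed (+1)  2340: Fri (+2)  2341: Sat (+1)  2342: Sun (+1)
  2343: Mon (+1)  2344: Wed (+2)  2345: Thu (+1)  2346: Fri (+1)  2347: Sat (+1)
  2348: Mon (+2)  2349: Tue (+1) ✓  2350: Wed (+1)  2351: Thu (+1)  … (22 more years) …
  2374: Fri (+1)  2375: Sat (+1)  2376: Mon (+2)  2377: Tue (+1) ✓  2378: Wed (+1)
  2379: Thu (+1)  2380: Sat (+2)  2381: Sun (+1)  2382: Mon (+1)  2383: Tue (+1) ✓
  2384: Thu (+2)  2385: Fri (+1)  2386: Sat (+1)  2387: Sun (+1)
Tuesday years: 2338, 2349, 2355, 2360, 2366, 2377, 2383 — 7 in total.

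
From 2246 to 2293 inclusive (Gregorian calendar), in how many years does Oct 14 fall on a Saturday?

Track Oct 14's weekday year by year (advancing +1, or +2 across a Feb 29):
  2246: Wed  2247: Thu (+1)  2248: Sat (+2) ✓  2249: Sun (+1)  2250: Mon (+1)
  2251: Tue (+1)  2252: Thu (+2)  2253: Fri (+1)  2254: Sat (+1) ✓  2255: Sun (+1)
  2256: Tue (+2)  2257: Wed (+1)  2258: Thu (+1)  2259: Fri (+1)  … (20 more years) …
  2280: Thu (+2)  2281: Fri (+1)  2282: Sat (+1) ✓  2283: Sun (+1)  2284: Tue (+2)
  2285: Wed (+1)  2286: Thu (+1)  2287: Fri (+1)  2288: Sun (+2)  2289: Mon (+1)
  2290: Tue (+1)  2291: Wed (+1)  2292: Fri (+2)  2293: Sat (+1) ✓
Saturday years: 2248, 2254, 2265, 2271, 2276, 2282, 2293 — 7 in total.

7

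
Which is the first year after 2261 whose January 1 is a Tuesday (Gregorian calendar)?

2267

Jan 1 advances by 2 weekdays after a leap year and by 1 after a common year.
2261: Jan 1 is Tuesday.
2262: Wednesday
2263: Thursday
2264: Friday (leap)
2265: Sunday
2266: Monday
2267: Tuesday
2267 begins on a Tuesday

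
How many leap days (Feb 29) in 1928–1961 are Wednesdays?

2

Leap years in 1928–1961: 9 of them.
Feb 29 weekday advances by 5 (mod 7) from one leap year to the next four years later (or differs when a century non-leap intervenes).
Leap-day weekdays: 1928:Wed✓ 1932:Mon 1936:Sat 1940:Thu 1944:Tue 1948:Sun 1952:Fri 1956:Wed✓ 1960:Mon
Wednesday: 1928, 1956 → 2.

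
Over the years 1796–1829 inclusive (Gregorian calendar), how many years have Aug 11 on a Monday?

Track Aug 11's weekday year by year (advancing +1, or +2 across a Feb 29):
  1796: Thu  1797: Fri (+1)  1798: Sat (+1)  1799: Sun (+1)  1800: Mon (+1) ✓
  1801: Tue (+1)  1802: Wed (+1)  1803: Thu (+1)  1804: Sat (+2)  1805: Sun (+1)
  1806: Mon (+1) ✓  1807: Tue (+1)  1808: Thu (+2)  1809: Fri (+1)  … (6 more years) …
  1816: Sun (+2)  1817: Mon (+1) ✓  1818: Tue (+1)  1819: Wed (+1)  1820: Fri (+2)
  1821: Sat (+1)  1822: Sun (+1)  1823: Mon (+1) ✓  1824: Wed (+2)  1825: Thu (+1)
  1826: Fri (+1)  1827: Sat (+1)  1828: Mon (+2) ✓  1829: Tue (+1)
Monday years: 1800, 1806, 1817, 1823, 1828 — 5 in total.

5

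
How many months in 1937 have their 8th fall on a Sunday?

1

Check the 8th of each month of 1937: Jan 8: Fri, Feb 8: Mon, Mar 8: Mon, Apr 8: Thu, May 8: Sat, Jun 8: Tue, Jul 8: Thu, Aug 8: Sun, Sep 8: Wed, Oct 8: Fri, Nov 8: Mon, Dec 8: Wed.
Sunday occurs in August — 1 month.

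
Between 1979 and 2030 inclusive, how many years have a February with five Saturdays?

2

February has 28 days (29 in leap years); it has five Saturdays when Saturday falls among the first (month-length − 28) days — i.e. when February 1 is Saturday in a leap year (never in a common year).
February 1 by year: 1979:Thu 1980:Fri 1981:Sun 1982:Mon 1983:Tue 1984:Wed 1985:Fri 1986:Sat 1987:Sun 1988:Mon 1989:Wed 1990:Thu 1991:Fri 1992:Sat✓ 1993:Mon …(22 more)… 2016:Mon 2017:Wed 2018:Thu 2019:Fri 2020:Sat✓ 2021:Mon 2022:Tue 2023:Wed 2024:Thu 2025:Sat 2026:Sun 2027:Mon 2028:Tue 2029:Thu 2030:Fri
Years with five Saturdays: 1992, 2020 → 2.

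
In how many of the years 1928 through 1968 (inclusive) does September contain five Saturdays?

September has 30 days; it has five Saturdays when Saturday falls among the first (month-length − 28) days — i.e. when September 1 is one of Saturday/Friday.
September 1 by year: 1928:Sat✓ 1929:Sun 1930:Mon 1931:Tue 1932:Thu 1933:Fri✓ 1934:Sat✓ 1935:Sun 1936:Tue 1937:Wed 1938:Thu 1939:Fri✓ 1940:Sun 1941:Mon 1942:Tue …(11 more)… 1954:Wed 1955:Thu 1956:Sat✓ 1957:Sun 1958:Mon 1959:Tue 1960:Thu 1961:Fri✓ 1962:Sat✓ 1963:Sun 1964:Tue 1965:Wed 1966:Thu 1967:Fri✓ 1968:Sun
Years with five Saturdays: 1928, 1933, 1934, 1939, 1944, 1945, 1950, 1951, 1956, 1961, 1962, 1967 → 12.

12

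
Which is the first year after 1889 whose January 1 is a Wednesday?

Jan 1 advances by 2 weekdays after a leap year and by 1 after a common year.
1889: Jan 1 is Tuesday.
1890: Wednesday
1890 begins on a Wednesday

1890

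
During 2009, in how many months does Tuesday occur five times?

A month of length L has five Tuesdays iff its first Tuesday is on day ≤ L−28 (so day 1–3 in a 31-day month, 1–2 in a 30-day month, day 1 in a leap February).
Checking each month of 2009: Jan starts Thu (31d); Feb starts Sun (28d); Mar starts Sun (31d) ✓; Apr starts Wed (30d); May starts Fri (31d); Jun starts Mon (30d) ✓; Jul starts Wed (31d); Aug starts Sat (31d); Sep starts Tue (30d) ✓; Oct starts Thu (31d); Nov starts Sun (30d); Dec starts Tue (31d) ✓.
Five-Tuesday months: March, June, September, December → 4.

4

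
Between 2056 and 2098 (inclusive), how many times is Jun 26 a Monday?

Track Jun 26's weekday year by year (advancing +1, or +2 across a Feb 29):
  2056: Mon ✓  2057: Tue (+1)  2058: Wed (+1)  2059: Thu (+1)  2060: Sat (+2)
  2061: Sun (+1)  2062: Mon (+1) ✓  2063: Tue (+1)  2064: Thu (+2)  2065: Fri (+1)
  2066: Sat (+1)  2067: Sun (+1)  2068: Tue (+2)  2069: Wed (+1)  … (15 more years) …
  2085: Tue (+1)  2086: Wed (+1)  2087: Thu (+1)  2088: Sat (+2)  2089: Sun (+1)
  2090: Mon (+1) ✓  2091: Tue (+1)  2092: Thu (+2)  2093: Fri (+1)  2094: Sat (+1)
  2095: Sun (+1)  2096: Tue (+2)  2097: Wed (+1)  2098: Thu (+1)
Monday years: 2056, 2062, 2073, 2079, 2084, 2090 — 6 in total.

6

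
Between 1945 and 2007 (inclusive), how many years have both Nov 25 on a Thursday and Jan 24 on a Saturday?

3

Check each year's weekday for Nov 25 and Jan 24:
  1945: Sun/Wed  1946: Mon/Thu  1947: Tue/Fri  1948: Thu/Sat ✓  1949: Fri/Mon  1950: Sat/Tue  1951: Sun/Wed  1952: Tue/Thu  1953: Wed/Sat  1954: Thu/Sun  1955: Fri/Mon  1956: Sun/Tue  1957: Mon/Thu  1958: Tue/Fri  …(35 more)…  1994: Fri/Mon  1995: Sat/Tue  1996: Mon/Wed  1997: Tue/Fri  1998: Wed/Sat  1999: Thu/Sun  2000: Sat/Mon  2001: Sun/Wed  2002: Mon/Thu  2003: Tue/Fri  2004: Thu/Sat ✓  2005: Fri/Mon  2006: Sat/Tue  2007: Sun/Wed
Both conditions hold in: 1948, 1976, 2004 — 3.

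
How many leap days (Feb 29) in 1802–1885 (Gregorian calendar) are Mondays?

3

Leap years in 1802–1885: 21 of them.
Feb 29 weekday advances by 5 (mod 7) from one leap year to the next four years later (or differs when a century non-leap intervenes).
Leap-day weekdays: 1804:Wed 1808:Mon✓ 1812:Sat 1816:Thu 1820:Tue 1824:Sun 1828:Fri 1832:Wed 1836:Mon✓ 1840:Sat 1844:Thu 1848:Tue 1852:Sun 1856:Fri 1860:Wed 1864:Mon✓ 1868:Sat 1872:Thu 1876:Tue 1880:Sun 1884:Fri
Monday: 1808, 1836, 1864 → 3.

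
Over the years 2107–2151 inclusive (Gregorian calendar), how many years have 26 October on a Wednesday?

Track 26 October's weekday year by year (advancing +1, or +2 across a Feb 29):
  2107: Wed ✓  2108: Fri (+2)  2109: Sat (+1)  2110: Sun (+1)  2111: Mon (+1)
  2112: Wed (+2) ✓  2113: Thu (+1)  2114: Fri (+1)  2115: Sat (+1)  2116: Mon (+2)
  2117: Tue (+1)  2118: Wed (+1) ✓  2119: Thu (+1)  2120: Sat (+2)  … (17 more years) …
  2138: Sun (+1)  2139: Mon (+1)  2140: Wed (+2) ✓  2141: Thu (+1)  2142: Fri (+1)
  2143: Sat (+1)  2144: Mon (+2)  2145: Tue (+1)  2146: Wed (+1) ✓  2147: Thu (+1)
  2148: Sat (+2)  2149: Sun (+1)  2150: Mon (+1)  2151: Tue (+1)
Wednesday years: 2107, 2112, 2118, 2129, 2135, 2140, 2146 — 7 in total.

7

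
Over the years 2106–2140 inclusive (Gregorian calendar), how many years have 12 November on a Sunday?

4

Track 12 November's weekday year by year (advancing +1, or +2 across a Feb 29):
  2106: Fri  2107: Sat (+1)  2108: Mon (+2)  2109: Tue (+1)  2110: Wed (+1)
  2111: Thu (+1)  2112: Sat (+2)  2113: Sun (+1) ✓  2114: Mon (+1)  2115: Tue (+1)
  2116: Thu (+2)  2117: Fri (+1)  2118: Sat (+1)  2119: Sun (+1) ✓  … (7 more years) …
  2127: Wed (+1)  2128: Fri (+2)  2129: Sat (+1)  2130: Sun (+1) ✓  2131: Mon (+1)
  2132: Wed (+2)  2133: Thu (+1)  2134: Fri (+1)  2135: Sat (+1)  2136: Mon (+2)
  2137: Tue (+1)  2138: Wed (+1)  2139: Thu (+1)  2140: Sat (+2)
Sunday years: 2113, 2119, 2124, 2130 — 4 in total.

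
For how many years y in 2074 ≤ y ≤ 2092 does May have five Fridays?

May has 31 days; it has five Fridays when Friday falls among the first (month-length − 28) days — i.e. when May 1 is one of Friday/Thursday/Wednesday.
May 1 by year: 2074:Tue 2075:Wed✓ 2076:Fri✓ 2077:Sat 2078:Sun 2079:Mon 2080:Wed✓ 2081:Thu✓ 2082:Fri✓ 2083:Sat 2084:Mon 2085:Tue 2086:Wed✓ 2087:Thu✓ 2088:Sat 2089:Sun 2090:Mon 2091:Tue 2092:Thu✓
Years with five Fridays: 2075, 2076, 2080, 2081, 2082, 2086, 2087, 2092 → 8.

8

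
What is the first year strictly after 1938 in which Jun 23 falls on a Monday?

1941

From one year to the next, a fixed date's weekday advances by 1, or by 2 when a Feb 29 lies between the two dates.
1938: June 23 is Thursday.
1939: Friday (+1)
1940: Sunday (+2)
1941: Monday (+1)
Jun 23 falls on a Monday in 1941.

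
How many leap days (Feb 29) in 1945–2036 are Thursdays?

3

Leap years in 1945–2036: 23 of them.
Feb 29 weekday advances by 5 (mod 7) from one leap year to the next four years later (or differs when a century non-leap intervenes).
Leap-day weekdays: 1948:Sun 1952:Fri 1956:Wed 1960:Mon 1964:Sat 1968:Thu✓ 1972:Tue 1976:Sun 1980:Fri 1984:Wed 1988:Mon 1992:Sat 1996:Thu✓ 2000:Tue 2004:Sun 2008:Fri 2012:Wed 2016:Mon 2020:Sat 2024:Thu✓ 2028:Tue 2032:Sun 2036:Fri
Thursday: 1968, 1996, 2024 → 3.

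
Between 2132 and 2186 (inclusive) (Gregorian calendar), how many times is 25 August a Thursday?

8

Track 25 August's weekday year by year (advancing +1, or +2 across a Feb 29):
  2132: Mon  2133: Tue (+1)  2134: Wed (+1)  2135: Thu (+1) ✓  2136: Sat (+2)
  2137: Sun (+1)  2138: Mon (+1)  2139: Tue (+1)  2140: Thu (+2) ✓  2141: Fri (+1)
  2142: Sat (+1)  2143: Sun (+1)  2144: Tue (+2)  2145: Wed (+1)  … (27 more years) …
  2173: Wed (+1)  2174: Thu (+1) ✓  2175: Fri (+1)  2176: Sun (+2)  2177: Mon (+1)
  2178: Tue (+1)  2179: Wed (+1)  2180: Fri (+2)  2181: Sat (+1)  2182: Sun (+1)
  2183: Mon (+1)  2184: Wed (+2)  2185: Thu (+1) ✓  2186: Fri (+1)
Thursday years: 2135, 2140, 2146, 2157, 2163, 2168, 2174, 2185 — 8 in total.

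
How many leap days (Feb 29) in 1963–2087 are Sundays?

Leap years in 1963–2087: 31 of them.
Feb 29 weekday advances by 5 (mod 7) from one leap year to the next four years later (or differs when a century non-leap intervenes).
Leap-day weekdays: 1964:Sat 1968:Thu 1972:Tue 1976:Sun✓ 1980:Fri 1984:Wed 1988:Mon 1992:Sat 1996:Thu 2000:Tue 2004:Sun✓ 2008:Fri 2012:Wed …(5 more)… 2036:Fri 2040:Wed 2044:Mon 2048:Sat 2052:Thu 2056:Tue 2060:Sun✓ 2064:Fri 2068:Wed 2072:Mon 2076:Sat 2080:Thu 2084:Tue
Sunday: 1976, 2004, 2032, 2060 → 4.

4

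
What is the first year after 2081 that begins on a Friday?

Jan 1 advances by 2 weekdays after a leap year and by 1 after a common year.
2081: Jan 1 is Wednesday.
2082: Thursday
2083: Friday
2083 begins on a Friday

2083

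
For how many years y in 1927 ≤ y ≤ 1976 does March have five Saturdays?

March has 31 days; it has five Saturdays when Saturday falls among the first (month-length − 28) days — i.e. when March 1 is one of Saturday/Friday/Thursday.
March 1 by year: 1927:Tue 1928:Thu✓ 1929:Fri✓ 1930:Sat✓ 1931:Sun 1932:Tue 1933:Wed 1934:Thu✓ 1935:Fri✓ 1936:Sun 1937:Mon 1938:Tue 1939:Wed 1940:Fri✓ 1941:Sat✓ …(20 more)… 1962:Thu✓ 1963:Fri✓ 1964:Sun 1965:Mon 1966:Tue 1967:Wed 1968:Fri✓ 1969:Sat✓ 1970:Sun 1971:Mon 1972:Wed 1973:Thu✓ 1974:Fri✓ 1975:Sat✓ 1976:Mon
Years with five Saturdays: 1928, 1929, 1930, 1934, 1935, 1940, 1941, 1945, 1946, 1947, 1951, 1952, 1956, 1957, 1958, 1962, 1963, 1968, 1969, 1973, 1974, 1975 → 22.

22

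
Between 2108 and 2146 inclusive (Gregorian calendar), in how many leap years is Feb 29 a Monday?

2

Leap years in 2108–2146: 10 of them.
Feb 29 weekday advances by 5 (mod 7) from one leap year to the next four years later (or differs when a century non-leap intervenes).
Leap-day weekdays: 2108:Wed 2112:Mon✓ 2116:Sat 2120:Thu 2124:Tue 2128:Sun 2132:Fri 2136:Wed 2140:Mon✓ 2144:Sat
Monday: 2112, 2140 → 2.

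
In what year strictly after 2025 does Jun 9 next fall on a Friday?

2028

From one year to the next, a fixed date's weekday advances by 1, or by 2 when a Feb 29 lies between the two dates.
2025: June 9 is Monday.
2026: Tuesday (+1)
2027: Wednesday (+1)
2028: Friday (+2)
Jun 9 falls on a Friday in 2028.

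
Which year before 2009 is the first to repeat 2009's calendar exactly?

1998

Two years share a calendar iff Jan 1 falls on the same weekday and both are leap or both are common. 2009: Jan 1 is Thursday, common year.
2008: Jan 1 Tuesday, leap
2007: Jan 1 Monday, common
2006: Jan 1 Sunday, common
2005: Jan 1 Saturday, common
2004: Jan 1 Thursday, leap
2003: Jan 1 Wednesday, common
2002: Jan 1 Tuesday, common
2001: Jan 1 Monday, common
2000: Jan 1 Saturday, leap
1999: Jan 1 Friday, common
1998: Jan 1 Thursday, common
1998 matches on both conditions.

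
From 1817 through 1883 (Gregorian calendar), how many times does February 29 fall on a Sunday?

Leap years in 1817–1883: 16 of them.
Feb 29 weekday advances by 5 (mod 7) from one leap year to the next four years later (or differs when a century non-leap intervenes).
Leap-day weekdays: 1820:Tue 1824:Sun✓ 1828:Fri 1832:Wed 1836:Mon 1840:Sat 1844:Thu 1848:Tue 1852:Sun✓ 1856:Fri 1860:Wed 1864:Mon 1868:Sat 1872:Thu 1876:Tue 1880:Sun✓
Sunday: 1824, 1852, 1880 → 3.

3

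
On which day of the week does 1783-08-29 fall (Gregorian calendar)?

Friday

January 1, 1783 is a Wednesday.
August 29 is day 241 of the year, i.e. 240 days after Jan 1.
240 mod 7 = 2, so advance 2 weekdays from Wednesday: Friday.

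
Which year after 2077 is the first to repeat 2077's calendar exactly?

Two years share a calendar iff Jan 1 falls on the same weekday and both are leap or both are common. 2077: Jan 1 is Friday, common year.
2078: Jan 1 Saturday, common
2079: Jan 1 Sunday, common
2080: Jan 1 Monday, leap
2081: Jan 1 Wednesday, common
2082: Jan 1 Thursday, common
2083: Jan 1 Friday, common
2083 matches on both conditions.

2083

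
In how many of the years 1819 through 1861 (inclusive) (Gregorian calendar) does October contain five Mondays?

19

October has 31 days; it has five Mondays when Monday falls among the first (month-length − 28) days — i.e. when October 1 is one of Monday/Sunday/Saturday.
October 1 by year: 1819:Fri 1820:Sun✓ 1821:Mon✓ 1822:Tue 1823:Wed 1824:Fri 1825:Sat✓ 1826:Sun✓ 1827:Mon✓ 1828:Wed 1829:Thu 1830:Fri 1831:Sat✓ 1832:Mon✓ 1833:Tue …(13 more)… 1847:Fri 1848:Sun✓ 1849:Mon✓ 1850:Tue 1851:Wed 1852:Fri 1853:Sat✓ 1854:Sun✓ 1855:Mon✓ 1856:Wed 1857:Thu 1858:Fri 1859:Sat✓ 1860:Mon✓ 1861:Tue
Years with five Mondays: 1820, 1821, 1825, 1826, 1827, 1831, 1832, 1836, 1837, 1838, 1842, 1843, 1848, 1849, 1853, 1854, 1855, 1859, 1860 → 19.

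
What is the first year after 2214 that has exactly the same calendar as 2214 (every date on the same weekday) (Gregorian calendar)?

2225

Two years share a calendar iff Jan 1 falls on the same weekday and both are leap or both are common. 2214: Jan 1 is Saturday, common year.
2215: Jan 1 Sunday, common
2216: Jan 1 Monday, leap
2217: Jan 1 Wednesday, common
2218: Jan 1 Thursday, common
2219: Jan 1 Friday, common
2220: Jan 1 Saturday, leap
2221: Jan 1 Monday, common
2222: Jan 1 Tuesday, common
2223: Jan 1 Wednesday, common
2224: Jan 1 Thursday, leap
2225: Jan 1 Saturday, common
2225 matches on both conditions.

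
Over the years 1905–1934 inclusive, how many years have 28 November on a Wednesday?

5

Track 28 November's weekday year by year (advancing +1, or +2 across a Feb 29):
  1905: Tue  1906: Wed (+1) ✓  1907: Thu (+1)  1908: Sat (+2)  1909: Sun (+1)
  1910: Mon (+1)  1911: Tue (+1)  1912: Thu (+2)  1913: Fri (+1)  1914: Sat (+1)
  1915: Sun (+1)  1916: Tue (+2)  1917: Wed (+1) ✓  1918: Thu (+1)  1919: Fri (+1)
  1920: Sun (+2)  1921: Mon (+1)  1922: Tue (+1)  1923: Wed (+1) ✓  1924: Fri (+2)
  1925: Sat (+1)  1926: Sun (+1)  1927: Mon (+1)  1928: Wed (+2) ✓  1929: Thu (+1)
  1930: Fri (+1)  1931: Sat (+1)  1932: Mon (+2)  1933: Tue (+1)  1934: Wed (+1) ✓
Wednesday years: 1906, 1917, 1923, 1928, 1934 — 5 in total.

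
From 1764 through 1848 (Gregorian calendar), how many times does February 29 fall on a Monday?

Leap years in 1764–1848: 21 of them.
Feb 29 weekday advances by 5 (mod 7) from one leap year to the next four years later (or differs when a century non-leap intervenes).
Leap-day weekdays: 1764:Wed 1768:Mon✓ 1772:Sat 1776:Thu 1780:Tue 1784:Sun 1788:Fri 1792:Wed 1796:Mon✓ 1804:Wed 1808:Mon✓ 1812:Sat 1816:Thu 1820:Tue 1824:Sun 1828:Fri 1832:Wed 1836:Mon✓ 1840:Sat 1844:Thu 1848:Tue
Monday: 1768, 1796, 1808, 1836 → 4.

4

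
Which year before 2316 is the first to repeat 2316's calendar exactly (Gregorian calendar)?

Two years share a calendar iff Jan 1 falls on the same weekday and both are leap or both are common. 2316: Jan 1 is Saturday, leap year.
2315: Jan 1 Friday, common
2314: Jan 1 Thursday, common
2313: Jan 1 Wednesday, common
2312: Jan 1 Monday, leap
2311: Jan 1 Sunday, common
2310: Jan 1 Saturday, common
2309: Jan 1 Friday, common
2308: Jan 1 Wednesday, leap
2307: Jan 1 Tuesday, common
2306: Jan 1 Monday, common
2305: Jan 1 Sunday, common
2304: Jan 1 Friday, leap
2303: Jan 1 Thursday, common
2302: Jan 1 Wednesday, common
2301: Jan 1 Tuesday, common
2300: Jan 1 Monday, common
2299: Jan 1 Sunday, common
2298: Jan 1 Saturday, common
2297: Jan 1 Friday, common
2296: Jan 1 Wednesday, leap
2295: Jan 1 Tuesday, common
2294: Jan 1 Monday, common
2293: Jan 1 Sunday, common
2292: Jan 1 Friday, leap
2291: Jan 1 Thursday, common
2290: Jan 1 Wednesday, common
2289: Jan 1 Tuesday, common
2288: Jan 1 Sunday, leap
2287: Jan 1 Saturday, common
2286: Jan 1 Friday, common
2285: Jan 1 Thursday, common
2284: Jan 1 Tuesday, leap
2283: Jan 1 Monday, common
2282: Jan 1 Sunday, common
2281: Jan 1 Saturday, common
2280: Jan 1 Thursday, leap
2279: Jan 1 Wednesday, common
2278: Jan 1 Tuesday, common
2277: Jan 1 Monday, common
2276: Jan 1 Saturday, leap
2276 matches on both conditions.

2276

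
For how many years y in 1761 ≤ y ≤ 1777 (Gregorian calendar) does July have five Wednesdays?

8

July has 31 days; it has five Wednesdays when Wednesday falls among the first (month-length − 28) days — i.e. when July 1 is one of Wednesday/Tuesday/Monday.
July 1 by year: 1761:Wed✓ 1762:Thu 1763:Fri 1764:Sun 1765:Mon✓ 1766:Tue✓ 1767:Wed✓ 1768:Fri 1769:Sat 1770:Sun 1771:Mon✓ 1772:Wed✓ 1773:Thu 1774:Fri 1775:Sat 1776:Mon✓ 1777:Tue✓
Years with five Wednesdays: 1761, 1765, 1766, 1767, 1771, 1772, 1776, 1777 → 8.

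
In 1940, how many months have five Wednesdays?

4

A month of length L has five Wednesdays iff its first Wednesday is on day ≤ L−28 (so day 1–3 in a 31-day month, 1–2 in a 30-day month, day 1 in a leap February).
Checking each month of 1940: Jan starts Mon (31d) ✓; Feb starts Thu (29d); Mar starts Fri (31d); Apr starts Mon (30d); May starts Wed (31d) ✓; Jun starts Sat (30d); Jul starts Mon (31d) ✓; Aug starts Thu (31d); Sep starts Sun (30d); Oct starts Tue (31d) ✓; Nov starts Fri (30d); Dec starts Sun (31d).
Five-Wednesday months: January, May, July, October → 4.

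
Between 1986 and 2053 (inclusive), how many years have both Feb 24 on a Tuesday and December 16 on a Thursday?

2

Check each year's weekday for Feb 24 and December 16:
  1986: Mon/Tue  1987: Tue/Wed  1988: Wed/Fri  1989: Fri/Sat  1990: Sat/Sun  1991: Sun/Mon  1992: Mon/Wed  1993: Wed/Thu  1994: Thu/Fri  1995: Fri/Sat  1996: Sat/Mon  1997: Mon/Tue  1998: Tue/Wed  1999: Wed/Thu  …(40 more)…  2040: Fri/Sun  2041: Sun/Mon  2042: Mon/Tue  2043: Tue/Wed  2044: Wed/Fri  2045: Fri/Sat  2046: Sat/Sun  2047: Sun/Mon  2048: Mon/Wed  2049: Wed/Thu  2050: Thu/Fri  2051: Fri/Sat  2052: Sat/Mon  2053: Mon/Tue
Both conditions hold in: 2004, 2032 — 2.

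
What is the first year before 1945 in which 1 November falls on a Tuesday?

1938

From one year to the next, a fixed date's weekday advances by 1, or by 2 when a Feb 29 lies between the two dates.
1945: November 1 is Thursday.
1944: Wednesday (−1)
1943: Monday (−2)
1942: Sunday (−1)
1941: Saturday (−1)
1940: Friday (−1)
1939: Wednesday (−2)
1938: Tuesday (−1)
1 November falls on a Tuesday in 1938.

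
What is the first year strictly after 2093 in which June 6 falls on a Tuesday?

From one year to the next, a fixed date's weekday advances by 1, or by 2 when a Feb 29 lies between the two dates.
2093: June 6 is Saturday.
2094: Sunday (+1)
2095: Monday (+1)
2096: Wednesday (+2)
2097: Thursday (+1)
2098: Friday (+1)
2099: Saturday (+1)
2100: Sunday (+1)
2101: Monday (+1)
2102: Tuesday (+1)
June 6 falls on a Tuesday in 2102.

2102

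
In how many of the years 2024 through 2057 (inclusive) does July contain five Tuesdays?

July has 31 days; it has five Tuesdays when Tuesday falls among the first (month-length − 28) days — i.e. when July 1 is one of Tuesday/Monday/Sunday.
July 1 by year: 2024:Mon✓ 2025:Tue✓ 2026:Wed 2027:Thu 2028:Sat 2029:Sun✓ 2030:Mon✓ 2031:Tue✓ 2032:Thu 2033:Fri 2034:Sat 2035:Sun✓ 2036:Tue✓ 2037:Wed 2038:Thu …(4 more)… 2043:Wed 2044:Fri 2045:Sat 2046:Sun✓ 2047:Mon✓ 2048:Wed 2049:Thu 2050:Fri 2051:Sat 2052:Mon✓ 2053:Tue✓ 2054:Wed 2055:Thu 2056:Sat 2057:Sun✓
Years with five Tuesdays: 2024, 2025, 2029, 2030, 2031, 2035, 2036, 2040, 2041, 2042, 2046, 2047, 2052, 2053, 2057 → 15.

15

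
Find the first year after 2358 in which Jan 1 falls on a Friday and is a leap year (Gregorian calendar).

Jan 1 advances by 2 weekdays after a leap year and by 1 after a common year.
2358: Jan 1 is Wednesday.
2359: Thursday
2360: Friday (leap)
2360 begins on a Friday and is a leap year.

2360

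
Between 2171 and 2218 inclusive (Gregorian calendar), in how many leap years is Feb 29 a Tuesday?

1

Leap years in 2171–2218: 11 of them.
Feb 29 weekday advances by 5 (mod 7) from one leap year to the next four years later (or differs when a century non-leap intervenes).
Leap-day weekdays: 2172:Sat 2176:Thu 2180:Tue✓ 2184:Sun 2188:Fri 2192:Wed 2196:Mon 2204:Wed 2208:Mon 2212:Sat 2216:Thu
Tuesday: 2180 → 1.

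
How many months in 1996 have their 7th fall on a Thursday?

2

Check the 7th of each month of 1996: Jan 7: Sun, Feb 7: Wed, Mar 7: Thu, Apr 7: Sun, May 7: Tue, Jun 7: Fri, Jul 7: Sun, Aug 7: Wed, Sep 7: Sat, Oct 7: Mon, Nov 7: Thu, Dec 7: Sat.
Thursday occurs in March, November — 2 months.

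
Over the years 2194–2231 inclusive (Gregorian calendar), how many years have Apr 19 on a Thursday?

Track Apr 19's weekday year by year (advancing +1, or +2 across a Feb 29):
  2194: Sat  2195: Sun (+1)  2196: Tue (+2)  2197: Wed (+1)  2198: Thu (+1) ✓
  2199: Fri (+1)  2200: Sat (+1)  2201: Sun (+1)  2202: Mon (+1)  2203: Tue (+1)
  2204: Thu (+2) ✓  2205: Fri (+1)  2206: Sat (+1)  2207: Sun (+1)  … (10 more years) …
  2218: Sun (+1)  2219: Mon (+1)  2220: Wed (+2)  2221: Thu (+1) ✓  2222: Fri (+1)
  2223: Sat (+1)  2224: Mon (+2)  2225: Tue (+1)  2226: Wed (+1)  2227: Thu (+1) ✓
  2228: Sat (+2)  2229: Sun (+1)  2230: Mon (+1)  2231: Tue (+1)
Thursday years: 2198, 2204, 2210, 2221, 2227 — 5 in total.

5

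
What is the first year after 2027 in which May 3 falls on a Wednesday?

2028

From one year to the next, a fixed date's weekday advances by 1, or by 2 when a Feb 29 lies between the two dates.
2027: May 3 is Monday.
2028: Wednesday (+2)
May 3 falls on a Wednesday in 2028.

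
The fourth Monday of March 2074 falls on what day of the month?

26

March 1, 2074 is a Thursday, so the first Monday is the 5th.
The fourth Monday is 5 + 21 = 26.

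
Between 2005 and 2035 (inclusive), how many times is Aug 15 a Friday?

Track Aug 15's weekday year by year (advancing +1, or +2 across a Feb 29):
  2005: Mon  2006: Tue (+1)  2007: Wed (+1)  2008: Fri (+2) ✓  2009: Sat (+1)
  2010: Sun (+1)  2011: Mon (+1)  2012: Wed (+2)  2013: Thu (+1)  2014: Fri (+1) ✓
  2015: Sat (+1)  2016: Mon (+2)  2017: Tue (+1)  2018: Wed (+1)  … (3 more years) …
  2022: Mon (+1)  2023: Tue (+1)  2024: Thu (+2)  2025: Fri (+1) ✓  2026: Sat (+1)
  2027: Sun (+1)  2028: Tue (+2)  2029: Wed (+1)  2030: Thu (+1)  2031: Fri (+1) ✓
  2032: Sun (+2)  2033: Mon (+1)  2034: Tue (+1)  2035: Wed (+1)
Friday years: 2008, 2014, 2025, 2031 — 4 in total.

4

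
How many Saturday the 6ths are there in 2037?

1

Check the 6th of each month of 2037: Jan 6: Tue, Feb 6: Fri, Mar 6: Fri, Apr 6: Mon, May 6: Wed, Jun 6: Sat, Jul 6: Mon, Aug 6: Thu, Sep 6: Sun, Oct 6: Tue, Nov 6: Fri, Dec 6: Sun.
Saturday occurs in June — 1 month.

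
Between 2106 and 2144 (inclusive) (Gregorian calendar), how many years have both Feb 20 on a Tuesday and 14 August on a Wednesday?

Check each year's weekday for Feb 20 and 14 August:
  2106: Sat/Sat  2107: Sun/Sun  2108: Mon/Tue  2109: Wed/Wed  2110: Thu/Thu  2111: Fri/Fri  2112: Sat/Sun  2113: Mon/Mon  2114: Tue/Tue  2115: Wed/Wed  2116: Thu/Fri  2117: Sat/Sat  2118: Sun/Sun  2119: Mon/Mon  …(11 more)…  2131: Tue/Tue  2132: Wed/Thu  2133: Fri/Fri  2134: Sat/Sat  2135: Sun/Sun  2136: Mon/Tue  2137: Wed/Wed  2138: Thu/Thu  2139: Fri/Fri  2140: Sat/Sun  2141: Mon/Mon  2142: Tue/Tue  2143: Wed/Wed  2144: Thu/Fri
Both conditions hold in: 2120 — 1.

1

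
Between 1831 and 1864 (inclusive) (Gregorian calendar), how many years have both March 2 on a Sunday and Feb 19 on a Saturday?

Check each year's weekday for March 2 and Feb 19:
  1831: Wed/Sat  1832: Fri/Sun  1833: Sat/Tue  1834: Sun/Wed  1835: Mon/Thu  1836: Wed/Fri  1837: Thu/Sun  1838: Fri/Mon  1839: Sat/Tue  1840: Mon/Wed  1841: Tue/Fri  1842: Wed/Sat  1843: Thu/Sun  1844: Sat/Mon  …(6 more)…  1851: Sun/Wed  1852: Tue/Thu  1853: Wed/Sat  1854: Thu/Sun  1855: Fri/Mon  1856: Sun/Tue  1857: Mon/Thu  1858: Tue/Fri  1859: Wed/Sat  1860: Fri/Sun  1861: Sat/Tue  1862: Sun/Wed  1863: Mon/Thu  1864: Wed/Fri
Both conditions hold in: no year — 0.

0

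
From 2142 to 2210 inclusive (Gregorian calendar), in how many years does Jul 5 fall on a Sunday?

10

Track Jul 5's weekday year by year (advancing +1, or +2 across a Feb 29):
  2142: Thu  2143: Fri (+1)  2144: Sun (+2) ✓  2145: Mon (+1)  2146: Tue (+1)
  2147: Wed (+1)  2148: Fri (+2)  2149: Sat (+1)  2150: Sun (+1) ✓  2151: Mon (+1)
  2152: Wed (+2)  2153: Thu (+1)  2154: Fri (+1)  2155: Sat (+1)  … (41 more years) …
  2197: Wed (+1)  2198: Thu (+1)  2199: Fri (+1)  2200: Sat (+1)  2201: Sun (+1) ✓
  2202: Mon (+1)  2203: Tue (+1)  2204: Thu (+2)  2205: Fri (+1)  2206: Sat (+1)
  2207: Sun (+1) ✓  2208: Tue (+2)  2209: Wed (+1)  2210: Thu (+1)
Sunday years: 2144, 2150, 2161, 2167, 2172, 2178, 2189, 2195, 2201, 2207 — 10 in total.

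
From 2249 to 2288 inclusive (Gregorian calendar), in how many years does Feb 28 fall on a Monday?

6

Track Feb 28's weekday year by year (advancing +1, or +2 across a Feb 29):
  2249: Wed  2250: Thu (+1)  2251: Fri (+1)  2252: Sat (+1)  2253: Mon (+2) ✓
  2254: Tue (+1)  2255: Wed (+1)  2256: Thu (+1)  2257: Sat (+2)  2258: Sun (+1)
  2259: Mon (+1) ✓  2260: Tue (+1)  2261: Thu (+2)  2262: Fri (+1)  … (12 more years) …
  2275: Sun (+1)  2276: Mon (+1) ✓  2277: Wed (+2)  2278: Thu (+1)  2279: Fri (+1)
  2280: Sat (+1)  2281: Mon (+2) ✓  2282: Tue (+1)  2283: Wed (+1)  2284: Thu (+1)
  2285: Sat (+2)  2286: Sun (+1)  2287: Mon (+1) ✓  2288: Tue (+1)
Monday years: 2253, 2259, 2270, 2276, 2281, 2287 — 6 in total.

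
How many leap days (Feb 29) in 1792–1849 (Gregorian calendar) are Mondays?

3

Leap years in 1792–1849: 14 of them.
Feb 29 weekday advances by 5 (mod 7) from one leap year to the next four years later (or differs when a century non-leap intervenes).
Leap-day weekdays: 1792:Wed 1796:Mon✓ 1804:Wed 1808:Mon✓ 1812:Sat 1816:Thu 1820:Tue 1824:Sun 1828:Fri 1832:Wed 1836:Mon✓ 1840:Sat 1844:Thu 1848:Tue
Monday: 1796, 1808, 1836 → 3.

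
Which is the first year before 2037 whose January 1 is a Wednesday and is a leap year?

2020

Jan 1 advances by 2 weekdays after a leap year and by 1 after a common year.
2037: Jan 1 is Thursday.
2036: Tuesday (leap)
2035: Monday
2034: Sunday
2033: Saturday
2032: Thursday (leap)
2031: Wednesday
2030: Tuesday
2029: Monday
2028: Saturday (leap)
2027: Friday
2026: Thursday
2025: Wednesday
2024: Monday (leap)
2023: Sunday
2022: Saturday
2021: Friday
2020: Wednesday (leap)
2020 begins on a Wednesday and is a leap year.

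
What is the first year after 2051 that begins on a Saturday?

Jan 1 advances by 2 weekdays after a leap year and by 1 after a common year.
2051: Jan 1 is Sunday.
2052: Monday (leap)
2053: Wednesday
2054: Thursday
2055: Friday
2056: Saturday (leap)
2056 begins on a Saturday

2056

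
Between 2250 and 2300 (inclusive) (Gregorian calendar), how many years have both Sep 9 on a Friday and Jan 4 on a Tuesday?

Check each year's weekday for Sep 9 and Jan 4:
  2250: Mon/Fri  2251: Tue/Sat  2252: Thu/Sun  2253: Fri/Tue ✓  2254: Sat/Wed  2255: Sun/Thu  2256: Tue/Fri  2257: Wed/Sun  2258: Thu/Mon  2259: Fri/Tue ✓  2260: Sun/Wed  2261: Mon/Fri  2262: Tue/Sat  2263: Wed/Sun  …(23 more)…  2287: Fri/Tue ✓  2288: Sun/Wed  2289: Mon/Fri  2290: Tue/Sat  2291: Wed/Sun  2292: Fri/Mon  2293: Sat/Wed  2294: Sun/Thu  2295: Mon/Fri  2296: Wed/Sat  2297: Thu/Mon  2298: Fri/Tue ✓  2299: Sat/Wed  2300: Sun/Thu
Both conditions hold in: 2253, 2259, 2270, 2281, 2287, 2298 — 6.

6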